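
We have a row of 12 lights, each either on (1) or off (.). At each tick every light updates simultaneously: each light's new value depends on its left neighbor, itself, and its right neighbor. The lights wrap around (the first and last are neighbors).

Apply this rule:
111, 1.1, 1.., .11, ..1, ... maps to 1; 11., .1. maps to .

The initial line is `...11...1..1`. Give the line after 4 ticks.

1111.111.11.
111.111.11.1
11.111.11.11
1.111.11.111

1.111.11.111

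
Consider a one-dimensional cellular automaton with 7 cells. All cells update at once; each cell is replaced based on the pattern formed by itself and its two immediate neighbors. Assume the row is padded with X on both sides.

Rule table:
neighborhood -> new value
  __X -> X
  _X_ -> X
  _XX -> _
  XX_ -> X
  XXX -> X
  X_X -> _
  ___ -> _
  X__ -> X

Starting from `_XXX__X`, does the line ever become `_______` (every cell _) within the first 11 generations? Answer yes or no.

no

__XXXX_
XX_XXX_
XX__XX_
XXXX_X_
XXXX_X_  (fixed point — unchanged through generation 11)
generation 11 is XXXX_X_, still not uniform _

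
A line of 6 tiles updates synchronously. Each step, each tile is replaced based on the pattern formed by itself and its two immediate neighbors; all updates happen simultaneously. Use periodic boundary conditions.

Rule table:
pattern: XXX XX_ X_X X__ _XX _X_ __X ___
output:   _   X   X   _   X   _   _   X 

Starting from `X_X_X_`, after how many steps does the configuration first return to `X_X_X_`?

2

_X_X_X
X_X_X_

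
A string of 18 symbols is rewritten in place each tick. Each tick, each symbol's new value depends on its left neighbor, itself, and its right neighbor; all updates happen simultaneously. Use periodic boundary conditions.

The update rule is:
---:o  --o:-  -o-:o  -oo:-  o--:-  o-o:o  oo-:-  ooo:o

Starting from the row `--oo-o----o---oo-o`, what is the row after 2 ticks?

tick 1: ----oo-oo-o-o---oo
tick 2: -oo---o--oooo-o---

-oo---o--oooo-o---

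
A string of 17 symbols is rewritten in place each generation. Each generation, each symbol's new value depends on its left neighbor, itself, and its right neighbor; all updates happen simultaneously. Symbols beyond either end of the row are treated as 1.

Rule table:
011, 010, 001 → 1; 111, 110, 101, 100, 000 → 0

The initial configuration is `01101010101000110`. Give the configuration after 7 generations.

01010101001010101

01001010101001100
01011010101011001
01010010101010011
01010110101010110
01010100101010100
01010101101010101
01010101001010101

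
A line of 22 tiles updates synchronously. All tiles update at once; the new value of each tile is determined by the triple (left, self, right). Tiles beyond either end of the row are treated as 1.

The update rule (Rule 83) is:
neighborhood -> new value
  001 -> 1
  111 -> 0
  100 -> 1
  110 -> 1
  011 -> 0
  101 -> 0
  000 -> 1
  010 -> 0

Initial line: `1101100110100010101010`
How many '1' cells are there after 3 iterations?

iteration 1: 0100111010011100000000
iteration 2: 0011001001100111111111
iteration 3: 1101110110111000000000
count of 1: 10

10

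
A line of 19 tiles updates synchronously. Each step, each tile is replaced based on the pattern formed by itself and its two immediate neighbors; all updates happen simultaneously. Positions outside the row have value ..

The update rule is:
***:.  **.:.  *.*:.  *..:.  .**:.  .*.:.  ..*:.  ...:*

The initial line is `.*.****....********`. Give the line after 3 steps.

........**.........

........**.........
*******....********
........**.........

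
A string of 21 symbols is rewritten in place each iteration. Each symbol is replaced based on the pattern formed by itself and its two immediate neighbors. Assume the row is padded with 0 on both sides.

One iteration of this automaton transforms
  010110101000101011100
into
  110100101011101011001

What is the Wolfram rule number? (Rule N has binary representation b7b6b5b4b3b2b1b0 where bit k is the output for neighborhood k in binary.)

143

position 17: 111 → 1  (bit 7 = 1)
position 4: 110 → 0  (bit 6 = 0)
position 2: 101 → 0  (bit 5 = 0)
position 9: 100 → 0  (bit 4 = 0)
position 3: 011 → 1  (bit 3 = 1)
position 1: 010 → 1  (bit 2 = 1)
position 0: 001 → 1  (bit 1 = 1)
position 10: 000 → 1  (bit 0 = 1)
bits b7..b0 = 10001111 = 143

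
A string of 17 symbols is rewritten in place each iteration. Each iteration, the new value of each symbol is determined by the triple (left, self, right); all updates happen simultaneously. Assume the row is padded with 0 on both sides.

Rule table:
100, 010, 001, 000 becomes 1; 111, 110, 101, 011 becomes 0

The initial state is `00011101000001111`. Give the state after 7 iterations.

11100001111110000

iteration 1: 11100001111110000
iteration 2: 00011110000001111
iteration 3: 11100001111110000  (repeats iteration 1; period 2)
iteration 7: 11100001111110000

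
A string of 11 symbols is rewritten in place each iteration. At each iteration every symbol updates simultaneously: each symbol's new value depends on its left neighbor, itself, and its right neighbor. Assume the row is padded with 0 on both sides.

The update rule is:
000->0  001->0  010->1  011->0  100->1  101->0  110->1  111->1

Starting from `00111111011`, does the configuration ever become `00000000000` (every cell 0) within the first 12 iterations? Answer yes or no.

no

00011111001
00001111101
00000111101
00000011101
00000001101
00000000101
00000000101  (fixed point — unchanged through iteration 12)
iteration 12 is 00000000101, still not uniform 0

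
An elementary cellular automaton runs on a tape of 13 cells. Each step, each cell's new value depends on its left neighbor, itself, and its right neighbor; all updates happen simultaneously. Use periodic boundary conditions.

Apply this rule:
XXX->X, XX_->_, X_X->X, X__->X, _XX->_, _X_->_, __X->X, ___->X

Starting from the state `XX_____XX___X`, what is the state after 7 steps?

X_XXXXX__XXX_
_X_XXX_XX_X_X
X_X_X_X__X_X_
_X_X_X_XX_X_X
X_X_X_X__X_X_  (repeats step 3; period 2)
step 7: X_X_X_X__X_X_

X_X_X_X__X_X_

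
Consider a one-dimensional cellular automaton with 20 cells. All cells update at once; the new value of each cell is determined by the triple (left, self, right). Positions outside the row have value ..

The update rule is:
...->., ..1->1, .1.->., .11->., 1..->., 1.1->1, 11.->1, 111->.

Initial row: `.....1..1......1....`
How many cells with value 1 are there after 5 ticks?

....1..1......1.....
...1..1......1......
..1..1......1.......
.1..1......1........
1..1......1.........
count of 1: 3

3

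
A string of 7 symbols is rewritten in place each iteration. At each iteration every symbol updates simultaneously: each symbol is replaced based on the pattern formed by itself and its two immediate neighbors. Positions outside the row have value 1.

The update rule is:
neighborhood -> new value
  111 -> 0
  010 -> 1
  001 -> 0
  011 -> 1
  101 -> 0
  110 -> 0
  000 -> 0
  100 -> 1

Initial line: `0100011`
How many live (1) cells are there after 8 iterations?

0110010
0101010
0101010  (fixed point — unchanged through iteration 8)
count of 1: 3

3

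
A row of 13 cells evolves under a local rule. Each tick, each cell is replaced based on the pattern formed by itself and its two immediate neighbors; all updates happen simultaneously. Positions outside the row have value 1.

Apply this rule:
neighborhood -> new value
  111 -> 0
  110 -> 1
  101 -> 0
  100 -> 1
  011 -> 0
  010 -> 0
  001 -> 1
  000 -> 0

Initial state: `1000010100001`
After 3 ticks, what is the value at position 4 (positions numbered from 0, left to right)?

1100100010010
0111010101100
0001000000111
position 4 holds 0

0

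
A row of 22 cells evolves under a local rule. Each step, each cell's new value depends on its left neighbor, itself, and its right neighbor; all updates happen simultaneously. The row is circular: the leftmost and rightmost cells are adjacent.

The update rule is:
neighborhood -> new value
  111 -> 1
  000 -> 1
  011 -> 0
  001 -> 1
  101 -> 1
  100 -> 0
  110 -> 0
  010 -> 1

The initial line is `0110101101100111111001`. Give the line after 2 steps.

0010100110111101100101

step 1: 1001110010001011110011
step 2: 0010100110111101100101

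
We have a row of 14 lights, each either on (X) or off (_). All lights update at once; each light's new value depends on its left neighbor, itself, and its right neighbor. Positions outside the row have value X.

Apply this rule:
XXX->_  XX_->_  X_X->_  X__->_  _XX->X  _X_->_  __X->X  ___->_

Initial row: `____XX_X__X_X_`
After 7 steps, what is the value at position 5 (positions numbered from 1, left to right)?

___XX____X____
__XX____X____X
_XX____X____XX
_X____X____XX_
_____X____XX__
____X____XX__X
___X____XX__XX
position 5 holds _

_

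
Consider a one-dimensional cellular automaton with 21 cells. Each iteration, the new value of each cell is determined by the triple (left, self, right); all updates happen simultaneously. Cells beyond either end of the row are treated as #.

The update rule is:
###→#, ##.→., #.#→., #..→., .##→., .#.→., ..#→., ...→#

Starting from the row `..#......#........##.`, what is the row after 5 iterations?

iteration 1: ....####...######....
iteration 2: .##..##..#..####..##.
iteration 3: .............##......
iteration 4: .###########....####.
iteration 5: ..#########..##..##..

..#########..##..##..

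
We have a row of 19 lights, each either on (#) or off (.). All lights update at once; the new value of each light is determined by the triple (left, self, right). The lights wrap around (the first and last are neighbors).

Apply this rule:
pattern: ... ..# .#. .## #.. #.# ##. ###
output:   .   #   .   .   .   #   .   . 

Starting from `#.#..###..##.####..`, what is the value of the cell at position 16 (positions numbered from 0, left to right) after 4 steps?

.#..#....#..#.....#
#..#....#..#.....#.
..#....#..#.....#.#
.#....#..#.....#.#.
position 16 holds .

.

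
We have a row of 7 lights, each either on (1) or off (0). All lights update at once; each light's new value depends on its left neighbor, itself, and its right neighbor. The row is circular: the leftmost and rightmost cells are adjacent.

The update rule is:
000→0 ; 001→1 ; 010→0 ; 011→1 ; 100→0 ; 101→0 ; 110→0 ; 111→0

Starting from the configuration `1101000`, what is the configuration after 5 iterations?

iteration 1: 1000001
iteration 2: 0000011
iteration 3: 0000110
iteration 4: 0001100
iteration 5: 0011000

0011000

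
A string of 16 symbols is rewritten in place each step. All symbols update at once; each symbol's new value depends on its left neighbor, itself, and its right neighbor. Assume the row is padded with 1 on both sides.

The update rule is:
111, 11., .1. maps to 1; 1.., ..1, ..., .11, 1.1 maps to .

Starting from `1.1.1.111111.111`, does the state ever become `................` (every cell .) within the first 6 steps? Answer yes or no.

no

1.1.1..11111..11
1.1.1...1111...1
1.1.1....111....
1.1.1.....11....
1.1.1......1....
1.1.1......1....
step 6 is 1.1.1......1...., still not uniform .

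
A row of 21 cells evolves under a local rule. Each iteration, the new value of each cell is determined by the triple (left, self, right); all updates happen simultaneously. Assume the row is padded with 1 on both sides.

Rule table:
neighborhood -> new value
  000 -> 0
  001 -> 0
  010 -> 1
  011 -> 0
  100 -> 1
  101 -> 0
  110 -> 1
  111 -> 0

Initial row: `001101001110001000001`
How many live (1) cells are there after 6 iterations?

9

100101100011001100000
110100110001100110000
010110011000110011000
010011001100011001100
011001100110001100110
001100110011000110010
count of 1: 9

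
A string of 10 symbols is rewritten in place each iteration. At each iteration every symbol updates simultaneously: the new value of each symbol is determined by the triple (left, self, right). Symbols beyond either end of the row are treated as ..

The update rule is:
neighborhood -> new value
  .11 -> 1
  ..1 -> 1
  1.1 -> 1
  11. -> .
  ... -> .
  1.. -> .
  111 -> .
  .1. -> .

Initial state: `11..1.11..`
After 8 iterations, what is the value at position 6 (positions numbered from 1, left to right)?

.

1..1.11...
..1.11....
.1.11.....
1.11......
.11.......
11........
1.........
..........
position 6 holds .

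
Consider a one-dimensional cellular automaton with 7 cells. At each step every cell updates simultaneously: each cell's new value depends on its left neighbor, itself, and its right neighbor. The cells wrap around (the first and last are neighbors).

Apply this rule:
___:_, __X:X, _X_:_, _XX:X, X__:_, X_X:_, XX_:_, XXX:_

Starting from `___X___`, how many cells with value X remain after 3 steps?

1

__X____
_X_____
X______
count of X: 1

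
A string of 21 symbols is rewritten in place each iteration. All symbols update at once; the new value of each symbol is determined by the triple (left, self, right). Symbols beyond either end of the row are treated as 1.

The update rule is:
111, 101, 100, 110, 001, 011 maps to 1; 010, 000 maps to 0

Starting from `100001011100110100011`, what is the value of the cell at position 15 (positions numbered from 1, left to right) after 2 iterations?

1

110010111111111010111
111101111111111101111
position 15 holds 1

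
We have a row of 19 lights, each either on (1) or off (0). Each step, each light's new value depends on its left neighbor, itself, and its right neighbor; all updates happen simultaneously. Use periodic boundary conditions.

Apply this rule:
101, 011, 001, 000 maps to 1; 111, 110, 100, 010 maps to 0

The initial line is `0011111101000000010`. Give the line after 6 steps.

1110000010011111100
1000111100110000001
0011100001100111111
0110001111001100000
1100111000011001111
0001100011110011000

0001100011110011000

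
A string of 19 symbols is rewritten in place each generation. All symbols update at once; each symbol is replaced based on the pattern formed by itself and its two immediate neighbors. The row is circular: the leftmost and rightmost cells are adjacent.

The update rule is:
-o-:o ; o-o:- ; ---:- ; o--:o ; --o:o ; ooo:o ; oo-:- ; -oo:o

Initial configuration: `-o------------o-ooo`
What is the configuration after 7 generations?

-oo----------oo-oo-
oo-o--------oo--o-o
o--oo------oo-ooo-o
-ooo-o----oo--oo--o
-oo--oo--oo-ooo-ooo
-o-ooo-ooo--oo--oo-
oo-oo--oo-ooo-ooo-o

oo-oo--oo-ooo-ooo-o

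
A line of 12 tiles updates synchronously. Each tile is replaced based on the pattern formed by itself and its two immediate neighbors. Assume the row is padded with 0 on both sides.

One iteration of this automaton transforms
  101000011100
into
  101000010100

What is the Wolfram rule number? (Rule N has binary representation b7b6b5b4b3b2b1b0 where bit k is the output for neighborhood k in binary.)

76

position 8: 111 → 0  (bit 7 = 0)
position 9: 110 → 1  (bit 6 = 1)
position 1: 101 → 0  (bit 5 = 0)
position 3: 100 → 0  (bit 4 = 0)
position 7: 011 → 1  (bit 3 = 1)
position 0: 010 → 1  (bit 2 = 1)
position 6: 001 → 0  (bit 1 = 0)
position 4: 000 → 0  (bit 0 = 0)
bits b7..b0 = 01001100 = 76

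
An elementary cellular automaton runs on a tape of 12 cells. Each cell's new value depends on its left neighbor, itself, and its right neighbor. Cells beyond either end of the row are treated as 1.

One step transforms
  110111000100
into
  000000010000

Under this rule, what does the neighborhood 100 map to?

At position 6 the neighborhood is 100; the next row has 0 there.

0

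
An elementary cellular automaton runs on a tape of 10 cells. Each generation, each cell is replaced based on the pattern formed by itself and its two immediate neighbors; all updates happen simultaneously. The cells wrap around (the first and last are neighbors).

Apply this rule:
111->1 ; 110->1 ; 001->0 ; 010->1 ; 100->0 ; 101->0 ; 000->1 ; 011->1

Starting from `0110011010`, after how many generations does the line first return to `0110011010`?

1

0110011010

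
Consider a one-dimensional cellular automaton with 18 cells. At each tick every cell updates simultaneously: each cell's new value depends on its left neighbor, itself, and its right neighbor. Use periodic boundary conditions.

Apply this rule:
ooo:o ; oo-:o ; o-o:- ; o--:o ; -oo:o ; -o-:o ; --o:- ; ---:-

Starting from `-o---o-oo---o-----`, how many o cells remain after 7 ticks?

14

-oo--o-ooo--oo----
-ooo-o-oooo-ooo---
-ooo-o-oooo-oooo--
-ooo-o-oooo-ooooo-
-ooo-o-oooo-oooooo
-ooo-o-oooo-oooooo  (fixed point — unchanged through tick 7)
count of o: 14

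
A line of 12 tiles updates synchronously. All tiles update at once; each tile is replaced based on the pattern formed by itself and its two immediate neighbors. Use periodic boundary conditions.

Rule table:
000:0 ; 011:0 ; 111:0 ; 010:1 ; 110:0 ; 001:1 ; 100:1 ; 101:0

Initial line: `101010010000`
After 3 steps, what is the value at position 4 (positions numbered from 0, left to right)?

101011111001
001000000110
011100001001
position 4 holds 0

0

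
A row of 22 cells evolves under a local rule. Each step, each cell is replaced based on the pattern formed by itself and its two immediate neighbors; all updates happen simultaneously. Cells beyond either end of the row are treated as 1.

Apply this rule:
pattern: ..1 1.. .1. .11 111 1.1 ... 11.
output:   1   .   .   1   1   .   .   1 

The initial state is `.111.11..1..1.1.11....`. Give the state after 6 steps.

.111.11....1111111.111

.111.11.1..1....11...1
.111.11...1....111..11
.111.11..1....1111.111
.111.11.1....11111.111
.111.11.....111111.111
.111.11....1111111.111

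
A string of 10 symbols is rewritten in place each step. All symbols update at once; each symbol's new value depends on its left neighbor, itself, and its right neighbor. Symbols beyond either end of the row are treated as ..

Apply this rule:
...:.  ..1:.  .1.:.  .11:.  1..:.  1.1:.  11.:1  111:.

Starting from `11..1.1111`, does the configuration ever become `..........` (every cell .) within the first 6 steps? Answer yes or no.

yes

.1.......1
..........
all cells are . at step 2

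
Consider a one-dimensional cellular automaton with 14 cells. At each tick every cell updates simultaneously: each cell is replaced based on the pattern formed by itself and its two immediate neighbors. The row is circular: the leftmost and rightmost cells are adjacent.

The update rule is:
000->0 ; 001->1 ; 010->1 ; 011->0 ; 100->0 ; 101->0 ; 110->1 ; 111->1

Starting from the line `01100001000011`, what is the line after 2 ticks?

01100101001101

00100011000101
01100101001101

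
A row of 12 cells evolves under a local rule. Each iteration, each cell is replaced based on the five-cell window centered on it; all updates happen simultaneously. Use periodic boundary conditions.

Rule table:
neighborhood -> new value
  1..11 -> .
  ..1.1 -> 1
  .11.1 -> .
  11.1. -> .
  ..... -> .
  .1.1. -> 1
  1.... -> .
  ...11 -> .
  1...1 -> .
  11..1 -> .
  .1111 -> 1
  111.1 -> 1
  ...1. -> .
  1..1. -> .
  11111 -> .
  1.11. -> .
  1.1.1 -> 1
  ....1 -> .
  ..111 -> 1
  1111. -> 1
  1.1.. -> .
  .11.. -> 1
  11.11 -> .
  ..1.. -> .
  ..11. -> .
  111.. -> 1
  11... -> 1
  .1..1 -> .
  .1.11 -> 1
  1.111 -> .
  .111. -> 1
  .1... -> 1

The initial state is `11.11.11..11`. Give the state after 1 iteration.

11.....1..11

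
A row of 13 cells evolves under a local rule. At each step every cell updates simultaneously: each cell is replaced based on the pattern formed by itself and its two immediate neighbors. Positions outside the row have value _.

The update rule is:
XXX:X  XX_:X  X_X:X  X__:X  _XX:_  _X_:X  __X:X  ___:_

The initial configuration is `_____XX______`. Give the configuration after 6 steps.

step 1: ____X_XX_____
step 2: ___XXX_XX____
step 3: __X_XXX_XX___
step 4: _XXX_XXX_XX__
step 5: X_XXX_XXX_XX_
step 6: XX_XXX_XXX_XX

XX_XXX_XXX_XX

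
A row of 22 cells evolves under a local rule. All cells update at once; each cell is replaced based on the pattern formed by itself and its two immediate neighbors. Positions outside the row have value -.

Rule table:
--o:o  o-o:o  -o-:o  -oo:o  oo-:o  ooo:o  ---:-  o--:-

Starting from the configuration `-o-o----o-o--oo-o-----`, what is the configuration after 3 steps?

oooo---oooo-ooooo-----
oooo--ooooooooooo-----
oooo-oooooooooooo-----

oooo-oooooooooooo-----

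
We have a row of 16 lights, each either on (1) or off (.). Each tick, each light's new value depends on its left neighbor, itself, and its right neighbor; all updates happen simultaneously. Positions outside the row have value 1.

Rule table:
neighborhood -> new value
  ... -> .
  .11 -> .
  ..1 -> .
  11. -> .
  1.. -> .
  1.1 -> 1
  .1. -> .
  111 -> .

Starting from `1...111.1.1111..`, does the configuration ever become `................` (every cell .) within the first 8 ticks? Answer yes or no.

.......1.1......
........1.......
................
all cells are . at tick 3

yes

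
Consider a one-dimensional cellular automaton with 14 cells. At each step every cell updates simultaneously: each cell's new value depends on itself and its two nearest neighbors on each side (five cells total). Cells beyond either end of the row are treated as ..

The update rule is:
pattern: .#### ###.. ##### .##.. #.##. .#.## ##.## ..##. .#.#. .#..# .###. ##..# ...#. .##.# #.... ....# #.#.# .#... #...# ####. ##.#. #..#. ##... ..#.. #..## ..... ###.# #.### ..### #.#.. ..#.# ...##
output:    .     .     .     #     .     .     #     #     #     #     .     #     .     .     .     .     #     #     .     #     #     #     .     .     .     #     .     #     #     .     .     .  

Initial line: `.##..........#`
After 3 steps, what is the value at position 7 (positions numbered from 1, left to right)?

.##..######...
.###.#...#...#
.#..#.#...#...
position 7 holds #

#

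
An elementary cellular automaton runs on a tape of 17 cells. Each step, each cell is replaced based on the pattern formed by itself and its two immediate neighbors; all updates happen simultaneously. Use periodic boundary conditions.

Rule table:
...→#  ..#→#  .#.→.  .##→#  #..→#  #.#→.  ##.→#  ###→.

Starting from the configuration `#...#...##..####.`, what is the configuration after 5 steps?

###...######.####

.###.########..#.
##.#.#......###.#
.#....#######.#.#
..#####.....#....
###...######.####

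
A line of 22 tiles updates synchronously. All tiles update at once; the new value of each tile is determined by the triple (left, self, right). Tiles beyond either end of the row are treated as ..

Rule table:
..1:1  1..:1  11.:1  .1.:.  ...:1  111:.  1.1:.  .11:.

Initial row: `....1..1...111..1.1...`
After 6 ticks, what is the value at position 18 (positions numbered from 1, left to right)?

tick 1: 1111.11.111..111...111
tick 2: ...1..1...111..1111..1
tick 3: 111.11.111..111...111.
tick 4: ..1..1...111..1111..11
tick 5: 11.11.111..111...111.1
tick 6: .1..1...111..1111..1..
position 18 holds .

.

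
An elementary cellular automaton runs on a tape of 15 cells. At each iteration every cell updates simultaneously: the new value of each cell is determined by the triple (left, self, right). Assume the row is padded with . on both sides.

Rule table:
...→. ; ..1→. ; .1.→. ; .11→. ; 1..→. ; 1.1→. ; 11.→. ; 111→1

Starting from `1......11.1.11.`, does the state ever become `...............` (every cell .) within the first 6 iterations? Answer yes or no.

yes

...............
all cells are . at iteration 1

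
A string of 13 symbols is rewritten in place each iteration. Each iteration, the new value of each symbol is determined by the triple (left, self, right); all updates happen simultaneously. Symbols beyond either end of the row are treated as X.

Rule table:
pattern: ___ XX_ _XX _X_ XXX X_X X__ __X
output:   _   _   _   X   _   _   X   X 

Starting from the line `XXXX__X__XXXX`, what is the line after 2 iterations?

____XXXXX____
X__X_____X__X

X__X_____X__X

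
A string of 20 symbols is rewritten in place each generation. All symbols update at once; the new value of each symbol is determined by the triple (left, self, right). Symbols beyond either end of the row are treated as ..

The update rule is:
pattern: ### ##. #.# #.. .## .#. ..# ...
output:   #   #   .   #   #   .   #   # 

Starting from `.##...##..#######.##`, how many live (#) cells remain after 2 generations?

19

#################.##
#################.##
count of #: 19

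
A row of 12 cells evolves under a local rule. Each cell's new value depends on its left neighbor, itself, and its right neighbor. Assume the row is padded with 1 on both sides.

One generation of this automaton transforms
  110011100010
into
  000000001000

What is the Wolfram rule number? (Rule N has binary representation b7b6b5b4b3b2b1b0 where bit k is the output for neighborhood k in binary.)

position 0: 111 → 0  (bit 7 = 0)
position 1: 110 → 0  (bit 6 = 0)
position 11: 101 → 0  (bit 5 = 0)
position 2: 100 → 0  (bit 4 = 0)
position 4: 011 → 0  (bit 3 = 0)
position 10: 010 → 0  (bit 2 = 0)
position 3: 001 → 0  (bit 1 = 0)
position 8: 000 → 1  (bit 0 = 1)
bits b7..b0 = 00000001 = 1

1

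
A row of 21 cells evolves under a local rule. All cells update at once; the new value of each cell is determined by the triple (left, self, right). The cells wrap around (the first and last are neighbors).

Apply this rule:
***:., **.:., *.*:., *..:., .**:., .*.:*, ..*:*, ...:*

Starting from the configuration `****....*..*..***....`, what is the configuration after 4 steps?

..****.........****..

.....****.**.*....***
.****........*.***...
*.....********.....**
..****.........****..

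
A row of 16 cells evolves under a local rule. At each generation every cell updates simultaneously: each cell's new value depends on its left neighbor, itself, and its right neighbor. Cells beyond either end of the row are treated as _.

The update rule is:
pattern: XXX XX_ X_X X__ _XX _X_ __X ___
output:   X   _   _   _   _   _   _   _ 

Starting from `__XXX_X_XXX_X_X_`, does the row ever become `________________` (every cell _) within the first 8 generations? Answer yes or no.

___X_____X______
________________
all cells are _ at generation 2

yes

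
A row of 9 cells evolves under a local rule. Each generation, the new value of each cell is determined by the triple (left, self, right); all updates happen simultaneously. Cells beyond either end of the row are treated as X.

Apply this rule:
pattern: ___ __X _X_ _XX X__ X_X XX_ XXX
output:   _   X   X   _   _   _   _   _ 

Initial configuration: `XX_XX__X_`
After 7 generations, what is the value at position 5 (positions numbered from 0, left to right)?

generation 1: ______XX_
generation 2: _____X___
generation 3: ____XX__X
generation 4: ___X___X_
generation 5: __XX__XX_
generation 6: _X___X___
generation 7: _X__XX__X
position 5 holds X

X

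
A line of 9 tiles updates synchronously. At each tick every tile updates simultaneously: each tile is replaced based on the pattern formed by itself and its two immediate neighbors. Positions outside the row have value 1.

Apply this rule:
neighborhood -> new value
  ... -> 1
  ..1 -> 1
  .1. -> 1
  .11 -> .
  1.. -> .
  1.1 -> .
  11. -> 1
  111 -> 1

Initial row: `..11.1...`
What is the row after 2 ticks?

.1.1.1..1

.1.1.1.11
.1.1.1..1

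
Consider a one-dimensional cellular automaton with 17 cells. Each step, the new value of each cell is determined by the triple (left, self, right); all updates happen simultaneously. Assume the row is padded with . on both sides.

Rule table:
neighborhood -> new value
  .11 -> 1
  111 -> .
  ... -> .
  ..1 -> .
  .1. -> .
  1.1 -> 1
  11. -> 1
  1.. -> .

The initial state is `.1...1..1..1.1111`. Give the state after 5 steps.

............11...

............11..1
............11...
............11...  (fixed point — unchanged through step 5)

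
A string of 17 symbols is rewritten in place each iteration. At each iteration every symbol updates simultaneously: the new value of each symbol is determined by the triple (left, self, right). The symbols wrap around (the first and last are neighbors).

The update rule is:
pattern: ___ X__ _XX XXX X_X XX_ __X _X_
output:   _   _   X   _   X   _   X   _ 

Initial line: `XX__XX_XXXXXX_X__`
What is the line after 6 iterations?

_XX_____X__XX__XX

X__XX_XX_____X__X
__XX_XX_____X__XX
_XX_XX_____X__XX_
XX_XX_____X__XX__
X_XX_____X__XX__X
_XX_____X__XX__XX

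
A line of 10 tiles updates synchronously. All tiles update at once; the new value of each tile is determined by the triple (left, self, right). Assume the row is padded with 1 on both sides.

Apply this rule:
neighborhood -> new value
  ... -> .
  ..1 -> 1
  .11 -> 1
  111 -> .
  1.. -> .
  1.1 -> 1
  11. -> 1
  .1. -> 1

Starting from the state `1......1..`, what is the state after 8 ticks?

1.....11.1
1....11111
1...11....
1..111...1
1.11.1..11
111111.11.
.....11111
....11....

....11....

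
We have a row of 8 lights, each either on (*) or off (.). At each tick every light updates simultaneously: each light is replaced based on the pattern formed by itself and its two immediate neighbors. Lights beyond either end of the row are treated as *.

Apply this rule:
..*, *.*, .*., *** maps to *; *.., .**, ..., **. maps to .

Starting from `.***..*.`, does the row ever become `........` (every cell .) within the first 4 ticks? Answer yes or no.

no

*.*..***
.**.*.**
*..***.*
..*.*.*.
tick 4 is ..*.*.*., still not uniform .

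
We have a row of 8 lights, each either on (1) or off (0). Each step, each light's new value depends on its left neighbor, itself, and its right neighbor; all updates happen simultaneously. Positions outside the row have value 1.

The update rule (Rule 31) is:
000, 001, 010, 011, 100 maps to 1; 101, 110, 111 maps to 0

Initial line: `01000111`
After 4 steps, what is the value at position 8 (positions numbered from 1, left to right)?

step 1: 01111100
step 2: 01000011
step 3: 01111110
step 4: 01000000
position 8 holds 0

0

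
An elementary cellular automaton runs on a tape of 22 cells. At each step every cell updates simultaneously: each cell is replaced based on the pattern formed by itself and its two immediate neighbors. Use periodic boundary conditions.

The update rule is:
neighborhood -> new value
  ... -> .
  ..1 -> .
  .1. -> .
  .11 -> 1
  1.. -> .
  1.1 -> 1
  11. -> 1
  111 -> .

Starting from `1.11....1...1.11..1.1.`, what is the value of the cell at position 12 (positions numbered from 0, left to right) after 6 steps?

.

.111.........111...1.1
11.1.........1.1....1.
111...........1......1
..1..................1
......................
......................
position 12 holds .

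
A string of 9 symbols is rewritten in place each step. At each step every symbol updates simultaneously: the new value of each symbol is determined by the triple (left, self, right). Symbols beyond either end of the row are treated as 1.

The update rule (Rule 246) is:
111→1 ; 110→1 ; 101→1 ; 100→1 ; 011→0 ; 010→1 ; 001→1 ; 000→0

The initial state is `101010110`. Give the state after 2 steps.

step 1: 111111011
step 2: 111111101

111111101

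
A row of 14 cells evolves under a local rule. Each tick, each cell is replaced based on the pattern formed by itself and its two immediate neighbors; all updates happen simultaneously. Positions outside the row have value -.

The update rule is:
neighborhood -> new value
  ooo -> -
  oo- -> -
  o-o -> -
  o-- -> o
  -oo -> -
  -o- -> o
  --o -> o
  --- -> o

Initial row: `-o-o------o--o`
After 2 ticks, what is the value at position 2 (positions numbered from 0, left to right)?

-

oo-ooooooooooo
--------------
position 2 holds -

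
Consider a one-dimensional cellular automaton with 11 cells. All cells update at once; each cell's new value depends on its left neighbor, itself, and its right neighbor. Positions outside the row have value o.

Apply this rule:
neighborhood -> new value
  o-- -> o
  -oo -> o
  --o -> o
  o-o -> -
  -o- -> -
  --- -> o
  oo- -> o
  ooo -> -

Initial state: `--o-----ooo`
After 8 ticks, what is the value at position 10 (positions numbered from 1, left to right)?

o

oo-oooooo--
-o-o----ooo
----ooooo--
ooooo---ooo
----ooooo--  (repeats tick 3; period 2)
tick 8: ooooo---ooo
position 10 holds o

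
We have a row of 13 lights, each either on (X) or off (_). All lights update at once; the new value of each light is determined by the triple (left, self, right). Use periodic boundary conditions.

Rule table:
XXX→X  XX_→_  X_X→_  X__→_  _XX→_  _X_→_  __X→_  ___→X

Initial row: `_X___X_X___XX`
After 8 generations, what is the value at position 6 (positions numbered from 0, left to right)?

___X_____X___
XX___XXX___XX
X__X__X__X__X
_____________
XXXXXXXXXXXXX
XXXXXXXXXXXXX  (fixed point — unchanged through generation 8)
position 6 holds X

X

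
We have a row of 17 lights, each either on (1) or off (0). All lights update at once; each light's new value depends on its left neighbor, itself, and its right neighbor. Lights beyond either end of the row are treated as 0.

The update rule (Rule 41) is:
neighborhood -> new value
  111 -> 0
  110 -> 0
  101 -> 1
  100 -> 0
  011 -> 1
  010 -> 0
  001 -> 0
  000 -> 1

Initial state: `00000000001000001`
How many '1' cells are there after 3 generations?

9

generation 1: 11111111100011100
generation 2: 10000000001010001
generation 3: 00111111100100100
count of 1: 9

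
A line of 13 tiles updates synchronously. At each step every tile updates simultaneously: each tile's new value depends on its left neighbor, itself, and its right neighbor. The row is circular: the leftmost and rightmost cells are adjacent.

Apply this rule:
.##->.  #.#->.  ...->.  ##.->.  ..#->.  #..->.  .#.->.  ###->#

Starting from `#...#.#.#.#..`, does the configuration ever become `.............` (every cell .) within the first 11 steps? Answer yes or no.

yes

.............
all cells are . at step 1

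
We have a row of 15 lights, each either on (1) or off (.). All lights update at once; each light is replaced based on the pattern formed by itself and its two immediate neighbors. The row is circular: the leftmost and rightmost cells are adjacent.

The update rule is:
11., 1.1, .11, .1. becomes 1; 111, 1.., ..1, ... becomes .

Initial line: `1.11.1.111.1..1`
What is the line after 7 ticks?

11111111.111..1
.......111.1..1
.......1.111..1
.......111.1..1  (repeats tick 2; period 2)
tick 7: .......1.111..1

.......1.111..1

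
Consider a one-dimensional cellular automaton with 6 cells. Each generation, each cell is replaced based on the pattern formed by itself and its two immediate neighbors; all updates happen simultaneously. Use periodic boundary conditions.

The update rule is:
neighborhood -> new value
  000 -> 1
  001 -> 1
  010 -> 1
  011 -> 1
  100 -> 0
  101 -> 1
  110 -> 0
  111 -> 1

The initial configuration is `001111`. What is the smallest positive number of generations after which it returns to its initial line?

6

011110
111100
111001
110011
100111
001111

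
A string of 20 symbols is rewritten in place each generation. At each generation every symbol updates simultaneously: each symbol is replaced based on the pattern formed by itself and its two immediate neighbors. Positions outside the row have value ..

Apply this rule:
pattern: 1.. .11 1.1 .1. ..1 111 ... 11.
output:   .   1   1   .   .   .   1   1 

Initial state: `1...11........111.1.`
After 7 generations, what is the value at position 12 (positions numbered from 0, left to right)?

1

..1.11.111111.1.11..
1..11111....11.111.1
...1...1.11.1111.11.
11...1..11111..1111.
11.1....1...1..1..1.
111..11...1.........
1.1..11.1...11111111
position 12 holds 1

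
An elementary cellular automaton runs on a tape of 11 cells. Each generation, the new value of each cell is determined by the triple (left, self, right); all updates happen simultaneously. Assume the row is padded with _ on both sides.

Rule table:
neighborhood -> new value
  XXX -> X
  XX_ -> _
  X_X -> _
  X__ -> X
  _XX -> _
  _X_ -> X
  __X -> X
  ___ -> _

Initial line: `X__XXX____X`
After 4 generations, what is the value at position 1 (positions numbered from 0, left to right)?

XXX_X_X__XX
_X__X_XXX__
XXXXX__X_X_
_XXX_XXX_XX
position 1 holds X

X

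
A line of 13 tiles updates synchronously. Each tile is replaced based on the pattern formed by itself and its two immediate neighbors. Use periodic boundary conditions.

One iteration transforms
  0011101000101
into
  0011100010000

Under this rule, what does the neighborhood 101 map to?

At position 5 the neighborhood is 101; the next row has 0 there.

0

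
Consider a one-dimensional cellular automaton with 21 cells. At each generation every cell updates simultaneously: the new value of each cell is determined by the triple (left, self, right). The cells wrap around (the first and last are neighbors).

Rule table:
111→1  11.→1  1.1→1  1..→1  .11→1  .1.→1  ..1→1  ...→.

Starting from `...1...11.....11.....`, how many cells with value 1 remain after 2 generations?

16

..111.1111...1111....
.1111111111.111111...
count of 1: 16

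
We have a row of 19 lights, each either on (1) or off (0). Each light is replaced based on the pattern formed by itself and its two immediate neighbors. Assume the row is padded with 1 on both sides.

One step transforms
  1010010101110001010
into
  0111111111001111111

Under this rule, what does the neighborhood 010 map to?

At position 2 the neighborhood is 010; the next row has 1 there.

1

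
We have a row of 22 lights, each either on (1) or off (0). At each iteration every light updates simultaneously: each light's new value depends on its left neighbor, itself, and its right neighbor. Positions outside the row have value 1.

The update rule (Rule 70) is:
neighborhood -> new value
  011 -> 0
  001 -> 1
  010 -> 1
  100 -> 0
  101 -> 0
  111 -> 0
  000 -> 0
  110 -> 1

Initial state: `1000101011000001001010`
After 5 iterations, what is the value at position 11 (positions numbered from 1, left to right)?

1001101001000011011010
1010101011000101001010
1010101001001101011010
1010101011010101001010
1010101001010101011010
position 11 holds 0

0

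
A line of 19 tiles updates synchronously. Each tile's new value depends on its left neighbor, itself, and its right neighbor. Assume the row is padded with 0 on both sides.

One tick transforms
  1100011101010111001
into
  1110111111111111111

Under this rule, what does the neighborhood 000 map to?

0

At position 3 the neighborhood is 000; the next row has 0 there.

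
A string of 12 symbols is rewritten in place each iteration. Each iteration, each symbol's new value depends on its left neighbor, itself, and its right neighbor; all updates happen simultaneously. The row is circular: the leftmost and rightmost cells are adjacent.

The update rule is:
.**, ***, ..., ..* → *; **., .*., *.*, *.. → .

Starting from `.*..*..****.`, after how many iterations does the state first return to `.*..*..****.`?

12

*..*..****..
..*..****..*
.*..****..*.
*..****..*..
..****..*..*
.****..*..*.
****..*..*..
***..*..*..*
**..*..*..**
*..*..*..***
..*..*..****
.*..*..****.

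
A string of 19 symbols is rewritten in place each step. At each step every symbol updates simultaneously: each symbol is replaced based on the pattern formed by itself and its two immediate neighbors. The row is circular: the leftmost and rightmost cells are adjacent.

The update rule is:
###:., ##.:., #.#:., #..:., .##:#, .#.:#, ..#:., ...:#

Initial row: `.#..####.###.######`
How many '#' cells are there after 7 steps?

8

.#..#....#...#.....
.#..#.##.#.#.#.####
.#..#.#..#.#.#.#...
.#..#.#..#.#.#.#.##
.#..#.#..#.#.#.#.#.
.#..#.#..#.#.#.#.#.  (fixed point — unchanged through step 7)
count of #: 8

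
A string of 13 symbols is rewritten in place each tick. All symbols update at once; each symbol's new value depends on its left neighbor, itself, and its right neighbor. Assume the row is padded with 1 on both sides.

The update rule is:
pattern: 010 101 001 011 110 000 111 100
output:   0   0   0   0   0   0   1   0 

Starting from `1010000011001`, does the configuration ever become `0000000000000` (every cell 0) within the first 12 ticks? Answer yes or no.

0000000000000
all cells are 0 at tick 1

yes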